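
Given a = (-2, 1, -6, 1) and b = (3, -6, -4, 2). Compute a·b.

a · b = (-2)·3 + 1·(-6) + (-6)·(-4) + 1·2 = -6 - 6 + 24 + 2 = 14

14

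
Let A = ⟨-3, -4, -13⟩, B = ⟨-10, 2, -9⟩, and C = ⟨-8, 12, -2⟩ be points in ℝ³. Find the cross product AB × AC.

AB = (-7, 6, 4)
AC = (-5, 16, 11)
i: 6·11 - 4·16 = 66 - 64 = 2
j: 4·(-5) - (-7)·11 = -20 - (-77) = 57
k: (-7)·16 - 6·(-5) = -112 - (-30) = -82
AB × AC = (2, 57, -82)

(2, 57, -82)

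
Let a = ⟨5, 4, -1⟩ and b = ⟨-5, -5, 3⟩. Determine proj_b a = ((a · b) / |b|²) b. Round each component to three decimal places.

(4.068, 4.068, -2.441)

a · b = 5·(-5) + 4·(-5) + (-1)·3 = -25 - 20 - 3 = -48
|b|² = 25 + 25 + 9 = 59
proj_b a = (-48/59) · (-5, -5, 3) ≈ (4.068, 4.068, -2.441)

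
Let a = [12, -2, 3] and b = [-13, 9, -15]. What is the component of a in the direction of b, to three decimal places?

-10.048

a · b = 12·(-13) + (-2)·9 + 3·(-15) = -156 - 18 - 45 = -219
|b| = √(169 + 81 + 225) = √475 ≈ 21.7945
comp_b a = -219 / √475 ≈ -10.048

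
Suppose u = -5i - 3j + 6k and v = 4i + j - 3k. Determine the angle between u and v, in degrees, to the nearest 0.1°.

u · v = (-5)·4 + (-3)·1 + 6·(-3) = -20 - 3 - 18 = -41
|u|² = 25 + 9 + 36 = 70,  |u| = √70 ≈ 8.366600
|v|² = 16 + 1 + 9 = 26,  |v| = √26 ≈ 5.099020
cos θ = -41 / (8.366600 · 5.099020) ≈ -0.96105
θ = arccos(-0.96105) ≈ 164.0°

164.0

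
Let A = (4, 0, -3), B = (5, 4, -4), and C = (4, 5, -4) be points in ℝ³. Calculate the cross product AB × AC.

AB = (1, 4, -1)
AC = (0, 5, -1)
i: 4·(-1) - (-1)·5 = -4 - (-5) = 1
j: (-1)·0 - 1·(-1) = 0 - (-1) = 1
k: 1·5 - 4·0 = 5 - 0 = 5
AB × AC = (1, 1, 5)

(1, 1, 5)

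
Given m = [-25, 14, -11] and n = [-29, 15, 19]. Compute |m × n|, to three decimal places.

903.968

i: 14·19 - (-11)·15 = 266 - (-165) = 431
j: (-11)·(-29) - (-25)·19 = 319 - (-475) = 794
k: (-25)·15 - 14·(-29) = -375 - (-406) = 31
m × n = (431, 794, 31)
|m × n| = √(431² + 794² + 31²) = √817158 ≈ 903.9679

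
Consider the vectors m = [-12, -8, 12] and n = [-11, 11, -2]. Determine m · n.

m · n = (-12)·(-11) + (-8)·11 + 12·(-2) = 132 - 88 - 24 = 20

20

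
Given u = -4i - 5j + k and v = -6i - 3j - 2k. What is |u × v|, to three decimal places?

i: (-5)·(-2) - 1·(-3) = 10 - (-3) = 13
j: 1·(-6) - (-4)·(-2) = -6 - 8 = -14
k: (-4)·(-3) - (-5)·(-6) = 12 - 30 = -18
u × v = (13, -14, -18)
|u × v| = √(13² + (-14)² + (-18)²) = √689 ≈ 26.2488

26.249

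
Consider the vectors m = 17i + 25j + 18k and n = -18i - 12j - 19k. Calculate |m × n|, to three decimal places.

357.209

i: 25·(-19) - 18·(-12) = -475 - (-216) = -259
j: 18·(-18) - 17·(-19) = -324 - (-323) = -1
k: 17·(-12) - 25·(-18) = -204 - (-450) = 246
m × n = (-259, -1, 246)
|m × n| = √((-259)² + (-1)² + 246²) = √127598 ≈ 357.2086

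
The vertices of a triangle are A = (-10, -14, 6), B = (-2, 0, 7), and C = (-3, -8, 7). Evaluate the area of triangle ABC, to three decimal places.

25.323

AB = (8, 14, 1),  AC = (7, 6, 1)
i: 14·1 - 1·6 = 14 - 6 = 8
j: 1·7 - 8·1 = 7 - 8 = -1
k: 8·6 - 14·7 = 48 - 98 = -50
AB × AC = (8, -1, -50)
|AB × AC| = √2565 ≈ 50.6458
area = ½ · 50.6458 ≈ 25.323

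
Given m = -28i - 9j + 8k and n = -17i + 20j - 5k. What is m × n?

i: (-9)·(-5) - 8·20 = 45 - 160 = -115
j: 8·(-17) - (-28)·(-5) = -136 - 140 = -276
k: (-28)·20 - (-9)·(-17) = -560 - 153 = -713
m × n = (-115, -276, -713)

(-115, -276, -713)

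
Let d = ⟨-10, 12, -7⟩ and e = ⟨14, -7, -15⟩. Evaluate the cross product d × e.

i: 12·(-15) - (-7)·(-7) = -180 - 49 = -229
j: (-7)·14 - (-10)·(-15) = -98 - 150 = -248
k: (-10)·(-7) - 12·14 = 70 - 168 = -98
d × e = (-229, -248, -98)

(-229, -248, -98)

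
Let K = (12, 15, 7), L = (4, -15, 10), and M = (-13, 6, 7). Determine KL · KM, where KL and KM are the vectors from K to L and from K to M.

KL = L − K = (-8, -30, 3)
KM = M − K = (-25, -9, 0)
KL · KM = (-8)·(-25) + (-30)·(-9) + 3·0 = 200 + 270 + 0 = 470

470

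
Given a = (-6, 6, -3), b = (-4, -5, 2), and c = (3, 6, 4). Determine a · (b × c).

b × c:
i: (-5)·4 - 2·6 = -20 - 12 = -32
j: 2·3 - (-4)·4 = 6 - (-16) = 22
k: (-4)·6 - (-5)·3 = -24 - (-15) = -9
b × c = (-32, 22, -9)
a · (b × c) = (-6)·(-32) + 6·22 + (-3)·(-9) = 192 + 132 + 27 = 351

351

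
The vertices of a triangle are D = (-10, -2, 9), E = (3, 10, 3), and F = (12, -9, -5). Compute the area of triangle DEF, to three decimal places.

DE = (13, 12, -6),  DF = (22, -7, -14)
i: 12·(-14) - (-6)·(-7) = -168 - 42 = -210
j: (-6)·22 - 13·(-14) = -132 - (-182) = 50
k: 13·(-7) - 12·22 = -91 - 264 = -355
DE × DF = (-210, 50, -355)
|DE × DF| = √172625 ≈ 415.4816
area = ½ · 415.4816 ≈ 207.741

207.741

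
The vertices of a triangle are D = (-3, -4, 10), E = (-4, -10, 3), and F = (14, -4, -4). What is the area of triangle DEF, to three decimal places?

DE = (-1, -6, -7),  DF = (17, 0, -14)
i: (-6)·(-14) - (-7)·0 = 84 - 0 = 84
j: (-7)·17 - (-1)·(-14) = -119 - 14 = -133
k: (-1)·0 - (-6)·17 = 0 - (-102) = 102
DE × DF = (84, -133, 102)
|DE × DF| = √35149 ≈ 187.4807
area = ½ · 187.4807 ≈ 93.740

93.740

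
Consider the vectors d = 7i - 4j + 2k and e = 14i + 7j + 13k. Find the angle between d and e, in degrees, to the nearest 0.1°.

d · e = 7·14 + (-4)·7 + 2·13 = 98 - 28 + 26 = 96
|d|² = 49 + 16 + 4 = 69,  |d| = √69 ≈ 8.306624
|e|² = 196 + 49 + 169 = 414,  |e| = √414 ≈ 20.346990
cos θ = 96 / (8.306624 · 20.346990) ≈ 0.56800
θ = arccos(0.56800) ≈ 55.4°

55.4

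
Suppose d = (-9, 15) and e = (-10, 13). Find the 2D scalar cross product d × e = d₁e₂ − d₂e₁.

(-9)·13 - 15·(-10) = -117 - (-150) = 33

33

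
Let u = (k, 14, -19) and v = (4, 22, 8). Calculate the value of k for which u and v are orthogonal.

-39

u · v = k·4 + 14·22 + (-19)·8 = 156 + 4k
Set equal to 0: 4k = -156, so k = -39.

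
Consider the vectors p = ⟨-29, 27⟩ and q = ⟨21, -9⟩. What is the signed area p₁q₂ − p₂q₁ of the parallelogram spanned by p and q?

-306

(-29)·(-9) - 27·21 = 261 - 567 = -306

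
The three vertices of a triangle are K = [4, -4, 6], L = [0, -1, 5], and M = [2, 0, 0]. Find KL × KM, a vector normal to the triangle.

(-14, -22, -10)

KL = (-4, 3, -1)
KM = (-2, 4, -6)
i: 3·(-6) - (-1)·4 = -18 - (-4) = -14
j: (-1)·(-2) - (-4)·(-6) = 2 - 24 = -22
k: (-4)·4 - 3·(-2) = -16 - (-6) = -10
KL × KM = (-14, -22, -10)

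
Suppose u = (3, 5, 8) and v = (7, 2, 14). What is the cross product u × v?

i: 5·14 - 8·2 = 70 - 16 = 54
j: 8·7 - 3·14 = 56 - 42 = 14
k: 3·2 - 5·7 = 6 - 35 = -29
u × v = (54, 14, -29)

(54, 14, -29)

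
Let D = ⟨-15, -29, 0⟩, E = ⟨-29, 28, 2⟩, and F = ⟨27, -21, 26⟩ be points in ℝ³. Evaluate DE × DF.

DE = (-14, 57, 2)
DF = (42, 8, 26)
i: 57·26 - 2·8 = 1482 - 16 = 1466
j: 2·42 - (-14)·26 = 84 - (-364) = 448
k: (-14)·8 - 57·42 = -112 - 2394 = -2506
DE × DF = (1466, 448, -2506)

(1466, 448, -2506)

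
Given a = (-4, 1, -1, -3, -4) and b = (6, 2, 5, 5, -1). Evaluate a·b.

a · b = (-4)·6 + 1·2 + (-1)·5 + (-3)·5 + (-4)·(-1) = -24 + 2 - 5 - 15 + 4 = -38

-38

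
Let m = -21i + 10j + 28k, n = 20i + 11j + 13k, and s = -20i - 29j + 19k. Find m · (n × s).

n × s:
i: 11·19 - 13·(-29) = 209 - (-377) = 586
j: 13·(-20) - 20·19 = -260 - 380 = -640
k: 20·(-29) - 11·(-20) = -580 - (-220) = -360
n × s = (586, -640, -360)
m · (n × s) = (-21)·586 + 10·(-640) + 28·(-360) = -12306 - 6400 - 10080 = -28786

-28786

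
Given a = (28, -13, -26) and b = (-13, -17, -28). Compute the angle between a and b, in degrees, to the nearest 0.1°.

65.7

a · b = 28·(-13) + (-13)·(-17) + (-26)·(-28) = -364 + 221 + 728 = 585
|a|² = 784 + 169 + 676 = 1629,  |a| = √1629 ≈ 40.360872
|b|² = 169 + 289 + 784 = 1242,  |b| = √1242 ≈ 35.242020
cos θ = 585 / (40.360872 · 35.242020) ≈ 0.41128
θ = arccos(0.41128) ≈ 65.7°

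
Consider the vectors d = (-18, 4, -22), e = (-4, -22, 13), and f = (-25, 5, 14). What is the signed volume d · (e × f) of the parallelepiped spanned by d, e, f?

18178

e × f:
i: (-22)·14 - 13·5 = -308 - 65 = -373
j: 13·(-25) - (-4)·14 = -325 - (-56) = -269
k: (-4)·5 - (-22)·(-25) = -20 - 550 = -570
e × f = (-373, -269, -570)
d · (e × f) = (-18)·(-373) + 4·(-269) + (-22)·(-570) = 6714 - 1076 + 12540 = 18178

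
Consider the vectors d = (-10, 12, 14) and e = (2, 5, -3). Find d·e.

d · e = (-10)·2 + 12·5 + 14·(-3) = -20 + 60 - 42 = -2

-2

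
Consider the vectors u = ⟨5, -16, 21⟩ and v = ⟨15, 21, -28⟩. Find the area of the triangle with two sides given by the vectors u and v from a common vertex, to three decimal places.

i: (-16)·(-28) - 21·21 = 448 - 441 = 7
j: 21·15 - 5·(-28) = 315 - (-140) = 455
k: 5·21 - (-16)·15 = 105 - (-240) = 345
u × v = (7, 455, 345)
|u × v| = √(7² + 455² + 345²) = √326099 ≈ 571.0508
area = ½ · 571.0508 ≈ 285.525

285.525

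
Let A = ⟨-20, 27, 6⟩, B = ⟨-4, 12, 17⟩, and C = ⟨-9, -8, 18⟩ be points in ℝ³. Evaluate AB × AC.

(205, -71, -395)

AB = (16, -15, 11)
AC = (11, -35, 12)
i: (-15)·12 - 11·(-35) = -180 - (-385) = 205
j: 11·11 - 16·12 = 121 - 192 = -71
k: 16·(-35) - (-15)·11 = -560 - (-165) = -395
AB × AC = (205, -71, -395)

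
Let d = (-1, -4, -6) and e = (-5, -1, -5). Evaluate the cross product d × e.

(14, 25, -19)

i: (-4)·(-5) - (-6)·(-1) = 20 - 6 = 14
j: (-6)·(-5) - (-1)·(-5) = 30 - 5 = 25
k: (-1)·(-1) - (-4)·(-5) = 1 - 20 = -19
d × e = (14, 25, -19)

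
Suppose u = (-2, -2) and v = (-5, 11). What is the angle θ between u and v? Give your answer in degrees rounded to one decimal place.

u · v = (-2)·(-5) + (-2)·11 = 10 - 22 = -12
|u|² = 4 + 4 = 8,  |u| = √8 ≈ 2.828427
|v|² = 25 + 121 = 146,  |v| = √146 ≈ 12.083046
cos θ = -12 / (2.828427 · 12.083046) ≈ -0.35112
θ = arccos(-0.35112) ≈ 110.6°

110.6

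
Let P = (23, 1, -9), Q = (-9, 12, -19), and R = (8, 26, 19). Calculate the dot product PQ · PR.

475

PQ = Q − P = (-32, 11, -10)
PR = R − P = (-15, 25, 28)
PQ · PR = (-32)·(-15) + 11·25 + (-10)·28 = 480 + 275 - 280 = 475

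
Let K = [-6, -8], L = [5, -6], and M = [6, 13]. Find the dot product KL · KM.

KL = L − K = (11, 2)
KM = M − K = (12, 21)
KL · KM = 11·12 + 2·21 = 132 + 42 = 174

174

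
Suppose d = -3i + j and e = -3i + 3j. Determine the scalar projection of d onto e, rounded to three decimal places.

d · e = (-3)·(-3) + 1·3 = 9 + 3 = 12
|e| = √(9 + 9) = √18 ≈ 4.2426
comp_e d = 12 / √18 ≈ 2.828

2.828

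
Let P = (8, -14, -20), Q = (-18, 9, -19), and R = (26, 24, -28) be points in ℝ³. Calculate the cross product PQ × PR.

(-222, -190, -1402)

PQ = (-26, 23, 1)
PR = (18, 38, -8)
i: 23·(-8) - 1·38 = -184 - 38 = -222
j: 1·18 - (-26)·(-8) = 18 - 208 = -190
k: (-26)·38 - 23·18 = -988 - 414 = -1402
PQ × PR = (-222, -190, -1402)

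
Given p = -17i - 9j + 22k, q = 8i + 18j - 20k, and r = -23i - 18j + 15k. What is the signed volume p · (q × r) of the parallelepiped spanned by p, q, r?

q × r:
i: 18·15 - (-20)·(-18) = 270 - 360 = -90
j: (-20)·(-23) - 8·15 = 460 - 120 = 340
k: 8·(-18) - 18·(-23) = -144 - (-414) = 270
q × r = (-90, 340, 270)
p · (q × r) = (-17)·(-90) + (-9)·340 + 22·270 = 1530 - 3060 + 5940 = 4410

4410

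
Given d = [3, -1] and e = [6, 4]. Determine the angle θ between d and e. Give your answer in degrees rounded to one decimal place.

52.1

d · e = 3·6 + (-1)·4 = 18 - 4 = 14
|d|² = 9 + 1 = 10,  |d| = √10 ≈ 3.162278
|e|² = 36 + 16 = 52,  |e| = √52 ≈ 7.211103
cos θ = 14 / (3.162278 · 7.211103) ≈ 0.61394
θ = arccos(0.61394) ≈ 52.1°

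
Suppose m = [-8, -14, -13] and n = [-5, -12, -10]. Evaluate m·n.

m · n = (-8)·(-5) + (-14)·(-12) + (-13)·(-10) = 40 + 168 + 130 = 338

338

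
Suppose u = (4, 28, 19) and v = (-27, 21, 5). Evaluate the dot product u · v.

u · v = 4·(-27) + 28·21 + 19·5 = -108 + 588 + 95 = 575

575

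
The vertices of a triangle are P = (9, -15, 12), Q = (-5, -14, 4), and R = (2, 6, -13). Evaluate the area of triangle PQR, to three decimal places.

PQ = (-14, 1, -8),  PR = (-7, 21, -25)
i: 1·(-25) - (-8)·21 = -25 - (-168) = 143
j: (-8)·(-7) - (-14)·(-25) = 56 - 350 = -294
k: (-14)·21 - 1·(-7) = -294 - (-7) = -287
PQ × PR = (143, -294, -287)
|PQ × PR| = √189254 ≈ 435.0333
area = ½ · 435.0333 ≈ 217.517

217.517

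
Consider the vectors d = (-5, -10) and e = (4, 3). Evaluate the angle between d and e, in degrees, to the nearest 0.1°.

153.4

d · e = (-5)·4 + (-10)·3 = -20 - 30 = -50
|d|² = 25 + 100 = 125,  |d| = √125 ≈ 11.180340
|e|² = 16 + 9 = 25,  |e| = √25 ≈ 5.000000
cos θ = -50 / (11.180340 · 5.000000) ≈ -0.89443
θ = arccos(-0.89443) ≈ 153.4°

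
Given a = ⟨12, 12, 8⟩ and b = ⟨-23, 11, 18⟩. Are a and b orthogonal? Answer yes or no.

a · b = 12·(-23) + 12·11 + 8·18 = -276 + 132 + 144 = 0
Zero, so the vectors are orthogonal.

yes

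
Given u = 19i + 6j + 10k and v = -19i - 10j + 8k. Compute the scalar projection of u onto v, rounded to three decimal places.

u · v = 19·(-19) + 6·(-10) + 10·8 = -361 - 60 + 80 = -341
|v| = √(361 + 100 + 64) = √525 ≈ 22.9129
comp_v u = -341 / √525 ≈ -14.882

-14.882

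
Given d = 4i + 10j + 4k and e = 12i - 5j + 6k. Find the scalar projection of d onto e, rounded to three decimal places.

d · e = 4·12 + 10·(-5) + 4·6 = 48 - 50 + 24 = 22
|e| = √(144 + 25 + 36) = √205 ≈ 14.3178
comp_e d = 22 / √205 ≈ 1.537

1.537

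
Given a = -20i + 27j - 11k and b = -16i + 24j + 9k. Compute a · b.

a · b = (-20)·(-16) + 27·24 + (-11)·9 = 320 + 648 - 99 = 869

869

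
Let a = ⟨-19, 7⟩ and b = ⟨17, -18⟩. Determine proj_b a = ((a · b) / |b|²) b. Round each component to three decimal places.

(-12.452, 13.184)

a · b = (-19)·17 + 7·(-18) = -323 - 126 = -449
|b|² = 289 + 324 = 613
proj_b a = (-449/613) · (17, -18) ≈ (-12.452, 13.184)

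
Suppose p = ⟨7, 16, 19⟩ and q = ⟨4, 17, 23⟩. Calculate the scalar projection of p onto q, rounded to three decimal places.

p · q = 7·4 + 16·17 + 19·23 = 28 + 272 + 437 = 737
|q| = √(16 + 289 + 529) = √834 ≈ 28.8791
comp_q p = 737 / √834 ≈ 25.520

25.520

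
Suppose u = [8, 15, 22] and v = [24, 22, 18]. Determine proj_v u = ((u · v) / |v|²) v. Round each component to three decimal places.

u · v = 8·24 + 15·22 + 22·18 = 192 + 330 + 396 = 918
|v|² = 576 + 484 + 324 = 1384
proj_v u = (918/1384) · (24, 22, 18) ≈ (15.919, 14.592, 11.939)

(15.919, 14.592, 11.939)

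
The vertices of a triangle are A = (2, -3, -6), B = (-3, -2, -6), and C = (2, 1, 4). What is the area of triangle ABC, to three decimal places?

27.386

AB = (-5, 1, 0),  AC = (0, 4, 10)
i: 1·10 - 0·4 = 10 - 0 = 10
j: 0·0 - (-5)·10 = 0 - (-50) = 50
k: (-5)·4 - 1·0 = -20 - 0 = -20
AB × AC = (10, 50, -20)
|AB × AC| = √3000 ≈ 54.7723
area = ½ · 54.7723 ≈ 27.386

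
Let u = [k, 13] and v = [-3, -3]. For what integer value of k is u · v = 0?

u · v = k·(-3) + 13·(-3) = -39 - 3k
Set equal to 0: -3k = 39, so k = -13.

-13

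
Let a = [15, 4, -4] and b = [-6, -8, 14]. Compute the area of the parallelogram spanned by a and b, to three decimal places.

210.685

i: 4·14 - (-4)·(-8) = 56 - 32 = 24
j: (-4)·(-6) - 15·14 = 24 - 210 = -186
k: 15·(-8) - 4·(-6) = -120 - (-24) = -96
a × b = (24, -186, -96)
|a × b| = √(24² + (-186)² + (-96)²) = √44388 ≈ 210.6846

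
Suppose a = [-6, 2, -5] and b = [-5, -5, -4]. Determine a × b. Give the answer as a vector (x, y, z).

i: 2·(-4) - (-5)·(-5) = -8 - 25 = -33
j: (-5)·(-5) - (-6)·(-4) = 25 - 24 = 1
k: (-6)·(-5) - 2·(-5) = 30 - (-10) = 40
a × b = (-33, 1, 40)

(-33, 1, 40)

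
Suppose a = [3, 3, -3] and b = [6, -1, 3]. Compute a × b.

i: 3·3 - (-3)·(-1) = 9 - 3 = 6
j: (-3)·6 - 3·3 = -18 - 9 = -27
k: 3·(-1) - 3·6 = -3 - 18 = -21
a × b = (6, -27, -21)

(6, -27, -21)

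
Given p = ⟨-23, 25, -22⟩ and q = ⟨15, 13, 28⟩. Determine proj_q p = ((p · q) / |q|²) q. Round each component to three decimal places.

p · q = (-23)·15 + 25·13 + (-22)·28 = -345 + 325 - 616 = -636
|q|² = 225 + 169 + 784 = 1178
proj_q p = (-636/1178) · (15, 13, 28) ≈ (-8.098, -7.019, -15.117)

(-8.098, -7.019, -15.117)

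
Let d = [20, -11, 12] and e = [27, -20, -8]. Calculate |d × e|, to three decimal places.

593.674

i: (-11)·(-8) - 12·(-20) = 88 - (-240) = 328
j: 12·27 - 20·(-8) = 324 - (-160) = 484
k: 20·(-20) - (-11)·27 = -400 - (-297) = -103
d × e = (328, 484, -103)
|d × e| = √(328² + 484² + (-103)²) = √352449 ≈ 593.6742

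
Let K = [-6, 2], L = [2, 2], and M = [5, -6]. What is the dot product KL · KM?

88

KL = L − K = (8, 0)
KM = M − K = (11, -8)
KL · KM = 8·11 + 0·(-8) = 88 + 0 = 88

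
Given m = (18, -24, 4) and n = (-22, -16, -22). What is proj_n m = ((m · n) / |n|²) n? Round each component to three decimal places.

m · n = 18·(-22) + (-24)·(-16) + 4·(-22) = -396 + 384 - 88 = -100
|n|² = 484 + 256 + 484 = 1224
proj_n m = (-100/1224) · (-22, -16, -22) ≈ (1.797, 1.307, 1.797)

(1.797, 1.307, 1.797)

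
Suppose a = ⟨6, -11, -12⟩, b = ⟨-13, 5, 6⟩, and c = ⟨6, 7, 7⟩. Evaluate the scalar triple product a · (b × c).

13

b × c:
i: 5·7 - 6·7 = 35 - 42 = -7
j: 6·6 - (-13)·7 = 36 - (-91) = 127
k: (-13)·7 - 5·6 = -91 - 30 = -121
b × c = (-7, 127, -121)
a · (b × c) = 6·(-7) + (-11)·127 + (-12)·(-121) = -42 - 1397 + 1452 = 13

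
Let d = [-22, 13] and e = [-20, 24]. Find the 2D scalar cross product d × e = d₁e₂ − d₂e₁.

-268

(-22)·24 - 13·(-20) = -528 - (-260) = -268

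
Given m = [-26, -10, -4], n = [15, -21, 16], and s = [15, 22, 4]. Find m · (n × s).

n × s:
i: (-21)·4 - 16·22 = -84 - 352 = -436
j: 16·15 - 15·4 = 240 - 60 = 180
k: 15·22 - (-21)·15 = 330 - (-315) = 645
n × s = (-436, 180, 645)
m · (n × s) = (-26)·(-436) + (-10)·180 + (-4)·645 = 11336 - 1800 - 2580 = 6956

6956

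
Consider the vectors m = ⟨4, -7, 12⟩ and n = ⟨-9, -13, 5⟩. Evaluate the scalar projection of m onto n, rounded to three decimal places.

m · n = 4·(-9) + (-7)·(-13) + 12·5 = -36 + 91 + 60 = 115
|n| = √(81 + 169 + 25) = √275 ≈ 16.5831
comp_n m = 115 / √275 ≈ 6.935

6.935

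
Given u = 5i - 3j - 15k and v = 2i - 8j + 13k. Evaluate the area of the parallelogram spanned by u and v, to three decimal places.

188.314

i: (-3)·13 - (-15)·(-8) = -39 - 120 = -159
j: (-15)·2 - 5·13 = -30 - 65 = -95
k: 5·(-8) - (-3)·2 = -40 - (-6) = -34
u × v = (-159, -95, -34)
|u × v| = √((-159)² + (-95)² + (-34)²) = √35462 ≈ 188.3136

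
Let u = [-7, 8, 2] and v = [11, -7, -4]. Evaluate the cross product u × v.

(-18, -6, -39)

i: 8·(-4) - 2·(-7) = -32 - (-14) = -18
j: 2·11 - (-7)·(-4) = 22 - 28 = -6
k: (-7)·(-7) - 8·11 = 49 - 88 = -39
u × v = (-18, -6, -39)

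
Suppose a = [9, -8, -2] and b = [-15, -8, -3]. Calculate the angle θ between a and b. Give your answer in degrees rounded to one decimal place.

a · b = 9·(-15) + (-8)·(-8) + (-2)·(-3) = -135 + 64 + 6 = -65
|a|² = 81 + 64 + 4 = 149,  |a| = √149 ≈ 12.206556
|b|² = 225 + 64 + 9 = 298,  |b| = √298 ≈ 17.262677
cos θ = -65 / (12.206556 · 17.262677) ≈ -0.30847
θ = arccos(-0.30847) ≈ 108.0°

108.0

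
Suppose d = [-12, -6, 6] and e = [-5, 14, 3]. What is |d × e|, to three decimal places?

222.809

i: (-6)·3 - 6·14 = -18 - 84 = -102
j: 6·(-5) - (-12)·3 = -30 - (-36) = 6
k: (-12)·14 - (-6)·(-5) = -168 - 30 = -198
d × e = (-102, 6, -198)
|d × e| = √((-102)² + 6² + (-198)²) = √49644 ≈ 222.8093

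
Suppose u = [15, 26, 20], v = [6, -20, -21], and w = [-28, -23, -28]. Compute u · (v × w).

v × w:
i: (-20)·(-28) - (-21)·(-23) = 560 - 483 = 77
j: (-21)·(-28) - 6·(-28) = 588 - (-168) = 756
k: 6·(-23) - (-20)·(-28) = -138 - 560 = -698
v × w = (77, 756, -698)
u · (v × w) = 15·77 + 26·756 + 20·(-698) = 1155 + 19656 - 13960 = 6851

6851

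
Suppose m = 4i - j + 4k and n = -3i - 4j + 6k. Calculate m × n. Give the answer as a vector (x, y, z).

(10, -36, -19)

i: (-1)·6 - 4·(-4) = -6 - (-16) = 10
j: 4·(-3) - 4·6 = -12 - 24 = -36
k: 4·(-4) - (-1)·(-3) = -16 - 3 = -19
m × n = (10, -36, -19)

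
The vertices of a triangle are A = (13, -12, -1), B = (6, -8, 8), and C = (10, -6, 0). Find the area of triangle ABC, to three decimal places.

30.822

AB = (-7, 4, 9),  AC = (-3, 6, 1)
i: 4·1 - 9·6 = 4 - 54 = -50
j: 9·(-3) - (-7)·1 = -27 - (-7) = -20
k: (-7)·6 - 4·(-3) = -42 - (-12) = -30
AB × AC = (-50, -20, -30)
|AB × AC| = √3800 ≈ 61.6441
area = ½ · 61.6441 ≈ 30.822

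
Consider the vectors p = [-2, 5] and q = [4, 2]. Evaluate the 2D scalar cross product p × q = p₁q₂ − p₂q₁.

(-2)·2 - 5·4 = -4 - 20 = -24

-24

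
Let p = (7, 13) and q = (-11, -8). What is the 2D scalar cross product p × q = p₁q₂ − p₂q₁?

87

7·(-8) - 13·(-11) = -56 - (-143) = 87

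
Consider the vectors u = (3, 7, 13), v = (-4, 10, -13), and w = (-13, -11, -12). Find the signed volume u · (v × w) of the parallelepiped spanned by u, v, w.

v × w:
i: 10·(-12) - (-13)·(-11) = -120 - 143 = -263
j: (-13)·(-13) - (-4)·(-12) = 169 - 48 = 121
k: (-4)·(-11) - 10·(-13) = 44 - (-130) = 174
v × w = (-263, 121, 174)
u · (v × w) = 3·(-263) + 7·121 + 13·174 = -789 + 847 + 2262 = 2320

2320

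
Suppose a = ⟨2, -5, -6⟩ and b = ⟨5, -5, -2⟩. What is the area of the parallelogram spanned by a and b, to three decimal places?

i: (-5)·(-2) - (-6)·(-5) = 10 - 30 = -20
j: (-6)·5 - 2·(-2) = -30 - (-4) = -26
k: 2·(-5) - (-5)·5 = -10 - (-25) = 15
a × b = (-20, -26, 15)
|a × b| = √((-20)² + (-26)² + 15²) = √1301 ≈ 36.0694

36.069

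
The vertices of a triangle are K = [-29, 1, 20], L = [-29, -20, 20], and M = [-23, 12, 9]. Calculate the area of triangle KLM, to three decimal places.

KL = (0, -21, 0),  KM = (6, 11, -11)
i: (-21)·(-11) - 0·11 = 231 - 0 = 231
j: 0·6 - 0·(-11) = 0 - 0 = 0
k: 0·11 - (-21)·6 = 0 - (-126) = 126
KL × KM = (231, 0, 126)
|KL × KM| = √69237 ≈ 263.1292
area = ½ · 263.1292 ≈ 131.565

131.565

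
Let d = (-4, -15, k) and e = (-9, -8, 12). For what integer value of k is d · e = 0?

-13

d · e = (-4)·(-9) + (-15)·(-8) + k·12 = 156 + 12k
Set equal to 0: 12k = -156, so k = -13.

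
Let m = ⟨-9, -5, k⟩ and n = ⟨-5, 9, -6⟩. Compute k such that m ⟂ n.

0

m · n = (-9)·(-5) + (-5)·9 + k·(-6) = 0 - 6k
Set equal to 0: -6k = 0, so k = 0.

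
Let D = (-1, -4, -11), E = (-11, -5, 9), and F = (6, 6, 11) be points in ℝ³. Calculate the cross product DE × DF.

DE = (-10, -1, 20)
DF = (7, 10, 22)
i: (-1)·22 - 20·10 = -22 - 200 = -222
j: 20·7 - (-10)·22 = 140 - (-220) = 360
k: (-10)·10 - (-1)·7 = -100 - (-7) = -93
DE × DF = (-222, 360, -93)

(-222, 360, -93)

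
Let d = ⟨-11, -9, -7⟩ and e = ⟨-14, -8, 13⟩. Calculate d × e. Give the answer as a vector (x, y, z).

(-173, 241, -38)

i: (-9)·13 - (-7)·(-8) = -117 - 56 = -173
j: (-7)·(-14) - (-11)·13 = 98 - (-143) = 241
k: (-11)·(-8) - (-9)·(-14) = 88 - 126 = -38
d × e = (-173, 241, -38)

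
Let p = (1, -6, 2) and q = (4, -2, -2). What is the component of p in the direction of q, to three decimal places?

2.449

p · q = 1·4 + (-6)·(-2) + 2·(-2) = 4 + 12 - 4 = 12
|q| = √(16 + 4 + 4) = √24 ≈ 4.8990
comp_q p = 12 / √24 ≈ 2.449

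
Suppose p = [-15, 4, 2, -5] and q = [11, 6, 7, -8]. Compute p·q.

p · q = (-15)·11 + 4·6 + 2·7 + (-5)·(-8) = -165 + 24 + 14 + 40 = -87

-87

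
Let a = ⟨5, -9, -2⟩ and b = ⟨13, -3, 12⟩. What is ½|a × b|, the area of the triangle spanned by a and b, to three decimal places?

i: (-9)·12 - (-2)·(-3) = -108 - 6 = -114
j: (-2)·13 - 5·12 = -26 - 60 = -86
k: 5·(-3) - (-9)·13 = -15 - (-117) = 102
a × b = (-114, -86, 102)
|a × b| = √((-114)² + (-86)² + 102²) = √30796 ≈ 175.4879
area = ½ · 175.4879 ≈ 87.744

87.744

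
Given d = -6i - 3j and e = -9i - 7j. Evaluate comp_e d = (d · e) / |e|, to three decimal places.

d · e = (-6)·(-9) + (-3)·(-7) = 54 + 21 = 75
|e| = √(81 + 49) = √130 ≈ 11.4018
comp_e d = 75 / √130 ≈ 6.578

6.578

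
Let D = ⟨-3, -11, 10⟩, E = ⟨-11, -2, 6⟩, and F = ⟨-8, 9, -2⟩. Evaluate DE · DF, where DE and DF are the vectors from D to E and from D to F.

268

DE = E − D = (-8, 9, -4)
DF = F − D = (-5, 20, -12)
DE · DF = (-8)·(-5) + 9·20 + (-4)·(-12) = 40 + 180 + 48 = 268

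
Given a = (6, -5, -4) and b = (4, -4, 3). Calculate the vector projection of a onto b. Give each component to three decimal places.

a · b = 6·4 + (-5)·(-4) + (-4)·3 = 24 + 20 - 12 = 32
|b|² = 16 + 16 + 9 = 41
proj_b a = (32/41) · (4, -4, 3) ≈ (3.122, -3.122, 2.341)

(3.122, -3.122, 2.341)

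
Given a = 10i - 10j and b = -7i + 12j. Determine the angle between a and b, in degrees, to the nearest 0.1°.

165.3

a · b = 10·(-7) + (-10)·12 = -70 - 120 = -190
|a|² = 100 + 100 = 200,  |a| = √200 ≈ 14.142136
|b|² = 49 + 144 = 193,  |b| = √193 ≈ 13.892444
cos θ = -190 / (14.142136 · 13.892444) ≈ -0.96707
θ = arccos(-0.96707) ≈ 165.3°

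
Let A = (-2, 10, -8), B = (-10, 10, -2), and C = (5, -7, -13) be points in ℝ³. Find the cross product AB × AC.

AB = (-8, 0, 6)
AC = (7, -17, -5)
i: 0·(-5) - 6·(-17) = 0 - (-102) = 102
j: 6·7 - (-8)·(-5) = 42 - 40 = 2
k: (-8)·(-17) - 0·7 = 136 - 0 = 136
AB × AC = (102, 2, 136)

(102, 2, 136)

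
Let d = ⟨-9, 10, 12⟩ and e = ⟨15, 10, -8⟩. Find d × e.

(-200, 108, -240)

i: 10·(-8) - 12·10 = -80 - 120 = -200
j: 12·15 - (-9)·(-8) = 180 - 72 = 108
k: (-9)·10 - 10·15 = -90 - 150 = -240
d × e = (-200, 108, -240)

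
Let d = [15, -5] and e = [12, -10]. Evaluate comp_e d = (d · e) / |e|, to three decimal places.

d · e = 15·12 + (-5)·(-10) = 180 + 50 = 230
|e| = √(144 + 100) = √244 ≈ 15.6205
comp_e d = 230 / √244 ≈ 14.724

14.724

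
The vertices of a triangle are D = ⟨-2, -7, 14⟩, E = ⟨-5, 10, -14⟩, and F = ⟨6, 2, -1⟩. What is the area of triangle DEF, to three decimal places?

DE = (-3, 17, -28),  DF = (8, 9, -15)
i: 17·(-15) - (-28)·9 = -255 - (-252) = -3
j: (-28)·8 - (-3)·(-15) = -224 - 45 = -269
k: (-3)·9 - 17·8 = -27 - 136 = -163
DE × DF = (-3, -269, -163)
|DE × DF| = √98939 ≈ 314.5457
area = ½ · 314.5457 ≈ 157.273

157.273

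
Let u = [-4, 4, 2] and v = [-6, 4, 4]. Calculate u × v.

i: 4·4 - 2·4 = 16 - 8 = 8
j: 2·(-6) - (-4)·4 = -12 - (-16) = 4
k: (-4)·4 - 4·(-6) = -16 - (-24) = 8
u × v = (8, 4, 8)

(8, 4, 8)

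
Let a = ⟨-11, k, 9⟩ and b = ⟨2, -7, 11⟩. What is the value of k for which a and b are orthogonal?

11

a · b = (-11)·2 + k·(-7) + 9·11 = 77 - 7k
Set equal to 0: -7k = -77, so k = 11.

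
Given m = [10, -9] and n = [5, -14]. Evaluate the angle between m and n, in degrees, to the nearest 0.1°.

28.4

m · n = 10·5 + (-9)·(-14) = 50 + 126 = 176
|m|² = 100 + 81 = 181,  |m| = √181 ≈ 13.453624
|n|² = 25 + 196 = 221,  |n| = √221 ≈ 14.866069
cos θ = 176 / (13.453624 · 14.866069) ≈ 0.87999
θ = arccos(0.87999) ≈ 28.4°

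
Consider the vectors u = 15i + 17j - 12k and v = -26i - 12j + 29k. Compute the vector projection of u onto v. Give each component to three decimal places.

(14.745, 6.806, -16.447)

u · v = 15·(-26) + 17·(-12) + (-12)·29 = -390 - 204 - 348 = -942
|v|² = 676 + 144 + 841 = 1661
proj_v u = (-942/1661) · (-26, -12, 29) ≈ (14.745, 6.806, -16.447)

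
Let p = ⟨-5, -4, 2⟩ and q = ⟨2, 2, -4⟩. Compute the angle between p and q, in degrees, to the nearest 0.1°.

p · q = (-5)·2 + (-4)·2 + 2·(-4) = -10 - 8 - 8 = -26
|p|² = 25 + 16 + 4 = 45,  |p| = √45 ≈ 6.708204
|q|² = 4 + 4 + 16 = 24,  |q| = √24 ≈ 4.898979
cos θ = -26 / (6.708204 · 4.898979) ≈ -0.79115
θ = arccos(-0.79115) ≈ 142.3°

142.3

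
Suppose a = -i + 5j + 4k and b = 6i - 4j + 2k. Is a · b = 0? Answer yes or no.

no

a · b = (-1)·6 + 5·(-4) + 4·2 = -6 - 20 + 8 = -18
Nonzero, so the vectors are not orthogonal.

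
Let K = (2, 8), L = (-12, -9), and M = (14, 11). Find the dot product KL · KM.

-219

KL = L − K = (-14, -17)
KM = M − K = (12, 3)
KL · KM = (-14)·12 + (-17)·3 = -168 - 51 = -219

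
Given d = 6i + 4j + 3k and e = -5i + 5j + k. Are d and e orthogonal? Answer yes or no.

no

d · e = 6·(-5) + 4·5 + 3·1 = -30 + 20 + 3 = -7
Nonzero, so the vectors are not orthogonal.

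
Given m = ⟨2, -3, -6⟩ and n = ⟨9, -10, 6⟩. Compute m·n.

m · n = 2·9 + (-3)·(-10) + (-6)·6 = 18 + 30 - 36 = 12

12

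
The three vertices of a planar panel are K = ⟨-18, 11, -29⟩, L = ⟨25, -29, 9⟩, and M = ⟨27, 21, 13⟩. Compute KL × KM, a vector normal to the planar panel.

KL = (43, -40, 38)
KM = (45, 10, 42)
i: (-40)·42 - 38·10 = -1680 - 380 = -2060
j: 38·45 - 43·42 = 1710 - 1806 = -96
k: 43·10 - (-40)·45 = 430 - (-1800) = 2230
KL × KM = (-2060, -96, 2230)

(-2060, -96, 2230)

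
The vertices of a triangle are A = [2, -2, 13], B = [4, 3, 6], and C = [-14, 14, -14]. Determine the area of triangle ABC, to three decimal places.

AB = (2, 5, -7),  AC = (-16, 16, -27)
i: 5·(-27) - (-7)·16 = -135 - (-112) = -23
j: (-7)·(-16) - 2·(-27) = 112 - (-54) = 166
k: 2·16 - 5·(-16) = 32 - (-80) = 112
AB × AC = (-23, 166, 112)
|AB × AC| = √40629 ≈ 201.5664
area = ½ · 201.5664 ≈ 100.783

100.783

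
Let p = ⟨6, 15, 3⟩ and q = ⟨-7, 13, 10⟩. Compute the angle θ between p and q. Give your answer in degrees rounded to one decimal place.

51.4

p · q = 6·(-7) + 15·13 + 3·10 = -42 + 195 + 30 = 183
|p|² = 36 + 225 + 9 = 270,  |p| = √270 ≈ 16.431677
|q|² = 49 + 169 + 100 = 318,  |q| = √318 ≈ 17.832555
cos θ = 183 / (16.431677 · 17.832555) ≈ 0.62453
θ = arccos(0.62453) ≈ 51.4°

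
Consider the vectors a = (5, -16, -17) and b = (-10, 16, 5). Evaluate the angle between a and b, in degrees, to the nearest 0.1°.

a · b = 5·(-10) + (-16)·16 + (-17)·5 = -50 - 256 - 85 = -391
|a|² = 25 + 256 + 289 = 570,  |a| = √570 ≈ 23.874673
|b|² = 100 + 256 + 25 = 381,  |b| = √381 ≈ 19.519221
cos θ = -391 / (23.874673 · 19.519221) ≈ -0.83903
θ = arccos(-0.83903) ≈ 147.0°

147.0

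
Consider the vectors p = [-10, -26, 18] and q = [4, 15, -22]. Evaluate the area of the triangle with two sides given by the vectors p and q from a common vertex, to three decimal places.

i: (-26)·(-22) - 18·15 = 572 - 270 = 302
j: 18·4 - (-10)·(-22) = 72 - 220 = -148
k: (-10)·15 - (-26)·4 = -150 - (-104) = -46
p × q = (302, -148, -46)
|p × q| = √(302² + (-148)² + (-46)²) = √115224 ≈ 339.4466
area = ½ · 339.4466 ≈ 169.723

169.723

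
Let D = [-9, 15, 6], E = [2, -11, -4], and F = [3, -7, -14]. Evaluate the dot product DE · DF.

DE = E − D = (11, -26, -10)
DF = F − D = (12, -22, -20)
DE · DF = 11·12 + (-26)·(-22) + (-10)·(-20) = 132 + 572 + 200 = 904

904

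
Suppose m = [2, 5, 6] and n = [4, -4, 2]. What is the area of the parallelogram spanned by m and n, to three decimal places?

48.374

i: 5·2 - 6·(-4) = 10 - (-24) = 34
j: 6·4 - 2·2 = 24 - 4 = 20
k: 2·(-4) - 5·4 = -8 - 20 = -28
m × n = (34, 20, -28)
|m × n| = √(34² + 20² + (-28)²) = √2340 ≈ 48.3735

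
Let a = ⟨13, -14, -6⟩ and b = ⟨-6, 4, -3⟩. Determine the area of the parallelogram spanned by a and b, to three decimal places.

i: (-14)·(-3) - (-6)·4 = 42 - (-24) = 66
j: (-6)·(-6) - 13·(-3) = 36 - (-39) = 75
k: 13·4 - (-14)·(-6) = 52 - 84 = -32
a × b = (66, 75, -32)
|a × b| = √(66² + 75² + (-32)²) = √11005 ≈ 104.9047

104.905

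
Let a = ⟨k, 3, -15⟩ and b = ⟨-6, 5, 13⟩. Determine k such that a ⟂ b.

-30

a · b = k·(-6) + 3·5 + (-15)·13 = -180 - 6k
Set equal to 0: -6k = 180, so k = -30.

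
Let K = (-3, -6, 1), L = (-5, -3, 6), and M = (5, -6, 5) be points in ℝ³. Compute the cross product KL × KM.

KL = (-2, 3, 5)
KM = (8, 0, 4)
i: 3·4 - 5·0 = 12 - 0 = 12
j: 5·8 - (-2)·4 = 40 - (-8) = 48
k: (-2)·0 - 3·8 = 0 - 24 = -24
KL × KM = (12, 48, -24)

(12, 48, -24)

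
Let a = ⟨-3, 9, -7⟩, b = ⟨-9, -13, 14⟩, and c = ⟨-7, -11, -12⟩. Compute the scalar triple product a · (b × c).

b × c:
i: (-13)·(-12) - 14·(-11) = 156 - (-154) = 310
j: 14·(-7) - (-9)·(-12) = -98 - 108 = -206
k: (-9)·(-11) - (-13)·(-7) = 99 - 91 = 8
b × c = (310, -206, 8)
a · (b × c) = (-3)·310 + 9·(-206) + (-7)·8 = -930 - 1854 - 56 = -2840

-2840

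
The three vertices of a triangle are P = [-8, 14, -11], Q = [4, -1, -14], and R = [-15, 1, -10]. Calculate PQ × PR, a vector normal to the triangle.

(-54, 9, -261)

PQ = (12, -15, -3)
PR = (-7, -13, 1)
i: (-15)·1 - (-3)·(-13) = -15 - 39 = -54
j: (-3)·(-7) - 12·1 = 21 - 12 = 9
k: 12·(-13) - (-15)·(-7) = -156 - 105 = -261
PQ × PR = (-54, 9, -261)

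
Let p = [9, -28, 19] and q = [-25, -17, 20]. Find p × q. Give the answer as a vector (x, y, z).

i: (-28)·20 - 19·(-17) = -560 - (-323) = -237
j: 19·(-25) - 9·20 = -475 - 180 = -655
k: 9·(-17) - (-28)·(-25) = -153 - 700 = -853
p × q = (-237, -655, -853)

(-237, -655, -853)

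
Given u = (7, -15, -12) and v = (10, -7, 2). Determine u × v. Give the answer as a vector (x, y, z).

i: (-15)·2 - (-12)·(-7) = -30 - 84 = -114
j: (-12)·10 - 7·2 = -120 - 14 = -134
k: 7·(-7) - (-15)·10 = -49 - (-150) = 101
u × v = (-114, -134, 101)

(-114, -134, 101)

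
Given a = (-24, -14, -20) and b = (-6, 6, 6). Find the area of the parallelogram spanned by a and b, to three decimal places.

i: (-14)·6 - (-20)·6 = -84 - (-120) = 36
j: (-20)·(-6) - (-24)·6 = 120 - (-144) = 264
k: (-24)·6 - (-14)·(-6) = -144 - 84 = -228
a × b = (36, 264, -228)
|a × b| = √(36² + 264² + (-228)²) = √122976 ≈ 350.6793

350.679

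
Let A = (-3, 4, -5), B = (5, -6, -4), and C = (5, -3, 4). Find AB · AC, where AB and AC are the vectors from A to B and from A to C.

AB = B − A = (8, -10, 1)
AC = C − A = (8, -7, 9)
AB · AC = 8·8 + (-10)·(-7) + 1·9 = 64 + 70 + 9 = 143

143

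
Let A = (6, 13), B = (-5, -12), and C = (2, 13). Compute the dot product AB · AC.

AB = B − A = (-11, -25)
AC = C − A = (-4, 0)
AB · AC = (-11)·(-4) + (-25)·0 = 44 + 0 = 44

44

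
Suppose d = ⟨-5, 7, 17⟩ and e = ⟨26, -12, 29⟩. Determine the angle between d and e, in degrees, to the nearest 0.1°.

d · e = (-5)·26 + 7·(-12) + 17·29 = -130 - 84 + 493 = 279
|d|² = 25 + 49 + 289 = 363,  |d| = √363 ≈ 19.052559
|e|² = 676 + 144 + 841 = 1661,  |e| = √1661 ≈ 40.755368
cos θ = 279 / (19.052559 · 40.755368) ≈ 0.35931
θ = arccos(0.35931) ≈ 68.9°

68.9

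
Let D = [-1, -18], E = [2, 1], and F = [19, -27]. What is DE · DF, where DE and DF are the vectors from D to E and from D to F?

-111

DE = E − D = (3, 19)
DF = F − D = (20, -9)
DE · DF = 3·20 + 19·(-9) = 60 - 171 = -111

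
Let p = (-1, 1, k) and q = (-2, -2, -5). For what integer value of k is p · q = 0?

p · q = (-1)·(-2) + 1·(-2) + k·(-5) = 0 - 5k
Set equal to 0: -5k = 0, so k = 0.

0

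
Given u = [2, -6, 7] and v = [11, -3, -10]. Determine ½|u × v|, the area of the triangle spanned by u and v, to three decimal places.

69.946

i: (-6)·(-10) - 7·(-3) = 60 - (-21) = 81
j: 7·11 - 2·(-10) = 77 - (-20) = 97
k: 2·(-3) - (-6)·11 = -6 - (-66) = 60
u × v = (81, 97, 60)
|u × v| = √(81² + 97² + 60²) = √19570 ≈ 139.8928
area = ½ · 139.8928 ≈ 69.946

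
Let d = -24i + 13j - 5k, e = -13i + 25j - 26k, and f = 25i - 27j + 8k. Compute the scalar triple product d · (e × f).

e × f:
i: 25·8 - (-26)·(-27) = 200 - 702 = -502
j: (-26)·25 - (-13)·8 = -650 - (-104) = -546
k: (-13)·(-27) - 25·25 = 351 - 625 = -274
e × f = (-502, -546, -274)
d · (e × f) = (-24)·(-502) + 13·(-546) + (-5)·(-274) = 12048 - 7098 + 1370 = 6320

6320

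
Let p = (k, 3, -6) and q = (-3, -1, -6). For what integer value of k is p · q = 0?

11

p · q = k·(-3) + 3·(-1) + (-6)·(-6) = 33 - 3k
Set equal to 0: -3k = -33, so k = 11.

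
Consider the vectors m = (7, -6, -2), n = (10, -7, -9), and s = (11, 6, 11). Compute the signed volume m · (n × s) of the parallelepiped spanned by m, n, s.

n × s:
i: (-7)·11 - (-9)·6 = -77 - (-54) = -23
j: (-9)·11 - 10·11 = -99 - 110 = -209
k: 10·6 - (-7)·11 = 60 - (-77) = 137
n × s = (-23, -209, 137)
m · (n × s) = 7·(-23) + (-6)·(-209) + (-2)·137 = -161 + 1254 - 274 = 819

819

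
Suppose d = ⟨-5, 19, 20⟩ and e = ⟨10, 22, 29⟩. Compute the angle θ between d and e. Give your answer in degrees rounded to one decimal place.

26.4

d · e = (-5)·10 + 19·22 + 20·29 = -50 + 418 + 580 = 948
|d|² = 25 + 361 + 400 = 786,  |d| = √786 ≈ 28.035692
|e|² = 100 + 484 + 841 = 1425,  |e| = √1425 ≈ 37.749172
cos θ = 948 / (28.035692 · 37.749172) ≈ 0.89576
θ = arccos(0.89576) ≈ 26.4°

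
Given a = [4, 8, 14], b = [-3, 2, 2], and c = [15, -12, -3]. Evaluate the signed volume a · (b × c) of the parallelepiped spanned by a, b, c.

b × c:
i: 2·(-3) - 2·(-12) = -6 - (-24) = 18
j: 2·15 - (-3)·(-3) = 30 - 9 = 21
k: (-3)·(-12) - 2·15 = 36 - 30 = 6
b × c = (18, 21, 6)
a · (b × c) = 4·18 + 8·21 + 14·6 = 72 + 168 + 84 = 324

324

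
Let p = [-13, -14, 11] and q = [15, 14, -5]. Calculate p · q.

-446

p · q = (-13)·15 + (-14)·14 + 11·(-5) = -195 - 196 - 55 = -446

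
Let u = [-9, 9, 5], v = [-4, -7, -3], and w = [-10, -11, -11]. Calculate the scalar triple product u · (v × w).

v × w:
i: (-7)·(-11) - (-3)·(-11) = 77 - 33 = 44
j: (-3)·(-10) - (-4)·(-11) = 30 - 44 = -14
k: (-4)·(-11) - (-7)·(-10) = 44 - 70 = -26
v × w = (44, -14, -26)
u · (v × w) = (-9)·44 + 9·(-14) + 5·(-26) = -396 - 126 - 130 = -652

-652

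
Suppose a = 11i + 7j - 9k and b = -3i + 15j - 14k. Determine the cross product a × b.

i: 7·(-14) - (-9)·15 = -98 - (-135) = 37
j: (-9)·(-3) - 11·(-14) = 27 - (-154) = 181
k: 11·15 - 7·(-3) = 165 - (-21) = 186
a × b = (37, 181, 186)

(37, 181, 186)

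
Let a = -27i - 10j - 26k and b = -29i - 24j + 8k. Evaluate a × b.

(-704, 970, 358)

i: (-10)·8 - (-26)·(-24) = -80 - 624 = -704
j: (-26)·(-29) - (-27)·8 = 754 - (-216) = 970
k: (-27)·(-24) - (-10)·(-29) = 648 - 290 = 358
a × b = (-704, 970, 358)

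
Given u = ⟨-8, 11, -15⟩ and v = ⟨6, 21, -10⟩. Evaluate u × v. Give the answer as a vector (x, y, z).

i: 11·(-10) - (-15)·21 = -110 - (-315) = 205
j: (-15)·6 - (-8)·(-10) = -90 - 80 = -170
k: (-8)·21 - 11·6 = -168 - 66 = -234
u × v = (205, -170, -234)

(205, -170, -234)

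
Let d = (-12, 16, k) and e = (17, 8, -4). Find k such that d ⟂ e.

-19

d · e = (-12)·17 + 16·8 + k·(-4) = -76 - 4k
Set equal to 0: -4k = 76, so k = -19.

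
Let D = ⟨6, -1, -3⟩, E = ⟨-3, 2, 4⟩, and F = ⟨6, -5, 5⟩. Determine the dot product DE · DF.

DE = E − D = (-9, 3, 7)
DF = F − D = (0, -4, 8)
DE · DF = (-9)·0 + 3·(-4) + 7·8 = 0 - 12 + 56 = 44

44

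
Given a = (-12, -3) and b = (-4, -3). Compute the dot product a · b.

57

a · b = (-12)·(-4) + (-3)·(-3) = 48 + 9 = 57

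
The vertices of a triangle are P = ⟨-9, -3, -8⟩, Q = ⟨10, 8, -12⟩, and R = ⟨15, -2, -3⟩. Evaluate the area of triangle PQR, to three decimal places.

PQ = (19, 11, -4),  PR = (24, 1, 5)
i: 11·5 - (-4)·1 = 55 - (-4) = 59
j: (-4)·24 - 19·5 = -96 - 95 = -191
k: 19·1 - 11·24 = 19 - 264 = -245
PQ × PR = (59, -191, -245)
|PQ × PR| = √99987 ≈ 316.2072
area = ½ · 316.2072 ≈ 158.104

158.104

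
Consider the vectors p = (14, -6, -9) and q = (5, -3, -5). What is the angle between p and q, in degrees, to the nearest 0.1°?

p · q = 14·5 + (-6)·(-3) + (-9)·(-5) = 70 + 18 + 45 = 133
|p|² = 196 + 36 + 81 = 313,  |p| = √313 ≈ 17.691806
|q|² = 25 + 9 + 25 = 59,  |q| = √59 ≈ 7.681146
cos θ = 133 / (17.691806 · 7.681146) ≈ 0.97871
θ = arccos(0.97871) ≈ 11.8°

11.8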